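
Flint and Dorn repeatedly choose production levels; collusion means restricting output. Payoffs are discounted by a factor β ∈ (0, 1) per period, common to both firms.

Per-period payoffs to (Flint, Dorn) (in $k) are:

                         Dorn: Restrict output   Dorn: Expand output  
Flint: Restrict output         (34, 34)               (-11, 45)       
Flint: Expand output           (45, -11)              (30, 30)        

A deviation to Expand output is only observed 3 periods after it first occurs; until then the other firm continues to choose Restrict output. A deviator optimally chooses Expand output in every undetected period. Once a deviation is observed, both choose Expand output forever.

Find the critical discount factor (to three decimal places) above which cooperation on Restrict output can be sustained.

0.902

Deviating for the 3 undetected periods gains 45−34 = 11 per period over cooperation, then loses 34−30 = 4 per period forever once punishment starts.
Gain: 11(1 + β + … + β^2); loss: 4·β^3/(1−β).
No profitable deviation ⇔ 11(1−β^3) ≤ 4·β^3, i.e. β^3 ≥ 11/(11+4) = 11/15.
Hence β ≥ (11/15)^(1/3) ≈ 0.902.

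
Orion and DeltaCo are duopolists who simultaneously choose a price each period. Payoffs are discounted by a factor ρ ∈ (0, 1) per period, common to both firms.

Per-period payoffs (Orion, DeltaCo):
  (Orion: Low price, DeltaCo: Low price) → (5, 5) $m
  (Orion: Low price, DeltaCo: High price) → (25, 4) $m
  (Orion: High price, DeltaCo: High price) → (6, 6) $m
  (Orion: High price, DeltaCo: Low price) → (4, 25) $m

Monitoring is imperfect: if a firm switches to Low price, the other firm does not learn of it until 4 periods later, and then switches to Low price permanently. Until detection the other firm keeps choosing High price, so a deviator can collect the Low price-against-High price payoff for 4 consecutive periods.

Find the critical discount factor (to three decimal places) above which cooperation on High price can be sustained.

The best deviation is to choose Low price for all 4 undetected periods, earning 25 each, then 5 forever once detected.
Deviation value: 25(1−ρ^4)/(1−ρ) + 5ρ^4/(1−ρ); cooperation value: 6/(1−ρ).
IC: 6 ≥ 25(1−ρ^4) + 5ρ^4 = 25 − 20ρ^4.
So ρ^4 ≥ 19/20, giving ρ ≥ (19/20)^(1/4) ≈ 0.987.

0.987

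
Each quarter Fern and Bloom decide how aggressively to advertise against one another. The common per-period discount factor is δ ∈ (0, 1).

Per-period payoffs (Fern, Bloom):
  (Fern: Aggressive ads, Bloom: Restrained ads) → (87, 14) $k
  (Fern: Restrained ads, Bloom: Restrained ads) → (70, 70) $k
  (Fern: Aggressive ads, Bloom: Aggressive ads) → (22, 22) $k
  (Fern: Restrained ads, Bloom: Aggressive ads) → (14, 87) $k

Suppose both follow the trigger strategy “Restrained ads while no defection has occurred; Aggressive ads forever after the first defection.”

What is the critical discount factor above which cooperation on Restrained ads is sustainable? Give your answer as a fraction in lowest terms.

17/65

Cooperation forever yields 70 each period: 70/(1−δ).
Deviating yields 87 once, then 22 forever: 87 + 22δ/(1−δ).
No profitable deviation requires 70/(1−δ) ≥ 87 + 22δ/(1−δ).
Multiplying by (1−δ): 70 ≥ 87(1−δ) + 22δ = 87 − 65δ.
So 65δ ≥ 17, i.e. δ ≥ 17/65.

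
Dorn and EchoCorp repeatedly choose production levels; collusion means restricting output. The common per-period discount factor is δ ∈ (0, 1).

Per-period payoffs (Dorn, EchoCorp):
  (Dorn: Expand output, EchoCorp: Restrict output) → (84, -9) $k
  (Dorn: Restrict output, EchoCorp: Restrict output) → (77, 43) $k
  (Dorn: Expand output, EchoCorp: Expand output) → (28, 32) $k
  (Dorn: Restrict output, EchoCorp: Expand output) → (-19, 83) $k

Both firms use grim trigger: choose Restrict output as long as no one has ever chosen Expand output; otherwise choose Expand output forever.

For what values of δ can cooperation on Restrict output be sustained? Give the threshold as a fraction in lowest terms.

40/51

Dorn's threshold: (84−77)/(84−28) = 1/8.
EchoCorp's threshold: (83−43)/(83−32) = 40/51.
1/8 < 40/51, so EchoCorp binds and δ* = 40/51.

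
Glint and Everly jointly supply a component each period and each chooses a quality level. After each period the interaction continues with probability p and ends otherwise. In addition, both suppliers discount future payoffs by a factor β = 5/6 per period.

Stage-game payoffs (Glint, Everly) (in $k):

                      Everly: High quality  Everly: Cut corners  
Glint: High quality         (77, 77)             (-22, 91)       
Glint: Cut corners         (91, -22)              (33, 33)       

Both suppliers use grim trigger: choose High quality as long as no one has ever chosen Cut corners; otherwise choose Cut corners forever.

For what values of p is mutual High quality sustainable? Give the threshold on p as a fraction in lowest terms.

Expected continuation weight on next period's payoff is β·p = 5/6·p, which plays the role of the discount factor.
Cooperation requires 5/6·p ≥ (91−77)/(91−33) = 7/29, hence p ≥ 42/145.

42/145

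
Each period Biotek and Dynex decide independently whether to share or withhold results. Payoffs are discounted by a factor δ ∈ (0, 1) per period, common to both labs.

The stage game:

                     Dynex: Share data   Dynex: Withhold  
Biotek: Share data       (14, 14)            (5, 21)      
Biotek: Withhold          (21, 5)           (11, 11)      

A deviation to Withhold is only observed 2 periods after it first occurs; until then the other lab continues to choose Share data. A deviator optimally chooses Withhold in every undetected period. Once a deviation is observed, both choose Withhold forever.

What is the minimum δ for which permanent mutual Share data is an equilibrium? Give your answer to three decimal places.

0.837

Deviating for the 2 undetected periods gains 21−14 = 7 per period over cooperation, then loses 14−11 = 3 per period forever once punishment starts.
Gain: 7(1 + δ + … + δ^1); loss: 3·δ^2/(1−δ).
No profitable deviation ⇔ 7(1−δ^2) ≤ 3·δ^2, i.e. δ^2 ≥ 7/(7+3) = 7/10.
Hence δ ≥ (7/10)^(1/2) ≈ 0.837.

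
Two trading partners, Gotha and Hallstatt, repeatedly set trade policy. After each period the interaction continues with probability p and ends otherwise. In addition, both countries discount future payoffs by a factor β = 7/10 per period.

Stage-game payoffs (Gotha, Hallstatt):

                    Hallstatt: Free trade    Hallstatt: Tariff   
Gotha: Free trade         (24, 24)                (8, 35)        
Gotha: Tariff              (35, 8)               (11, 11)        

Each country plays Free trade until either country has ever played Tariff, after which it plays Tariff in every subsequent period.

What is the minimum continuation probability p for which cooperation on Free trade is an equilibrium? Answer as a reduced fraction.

55/84

With continuation probability p and discount β, the effective per-period discount factor is βp.
Grim-trigger IC: βp ≥ (35−24)/(35−11) = 11/24.
So p ≥ (11/24)/(7/10) = 55/84.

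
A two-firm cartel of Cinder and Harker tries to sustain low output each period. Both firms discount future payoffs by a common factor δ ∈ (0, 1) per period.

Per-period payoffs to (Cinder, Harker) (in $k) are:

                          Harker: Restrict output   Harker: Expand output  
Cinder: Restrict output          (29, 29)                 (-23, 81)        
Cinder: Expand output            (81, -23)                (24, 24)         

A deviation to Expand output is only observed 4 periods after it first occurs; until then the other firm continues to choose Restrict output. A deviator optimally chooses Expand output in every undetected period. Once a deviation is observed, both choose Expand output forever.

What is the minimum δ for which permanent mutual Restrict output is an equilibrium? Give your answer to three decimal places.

0.977

A deviator earns 81 for 4 periods, then 24 forever; cooperating earns 29 forever. Multiplying the IC by (1−δ):
29 ≥ 81(1−δ^4) + 24δ^4, so 57·δ^4 ≥ 52 and δ^4 ≥ 52/57.
δ ≥ (52/57)^(1/4) ≈ 0.977.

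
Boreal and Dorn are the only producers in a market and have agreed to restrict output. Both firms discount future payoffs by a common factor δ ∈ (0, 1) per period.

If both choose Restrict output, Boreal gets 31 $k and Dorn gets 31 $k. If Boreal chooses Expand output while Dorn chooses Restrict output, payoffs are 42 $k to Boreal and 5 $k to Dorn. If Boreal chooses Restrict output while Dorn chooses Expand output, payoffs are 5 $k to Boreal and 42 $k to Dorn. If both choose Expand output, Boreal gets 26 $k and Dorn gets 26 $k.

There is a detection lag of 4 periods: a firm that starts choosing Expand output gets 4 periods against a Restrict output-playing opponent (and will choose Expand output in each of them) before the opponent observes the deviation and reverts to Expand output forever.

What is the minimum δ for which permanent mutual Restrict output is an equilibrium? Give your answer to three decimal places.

0.911

Deviating for the 4 undetected periods gains 42−31 = 11 per period over cooperation, then loses 31−26 = 5 per period forever once punishment starts.
Gain: 11(1 + δ + … + δ^3); loss: 5·δ^4/(1−δ).
No profitable deviation ⇔ 11(1−δ^4) ≤ 5·δ^4, i.e. δ^4 ≥ 11/(11+5) = 11/16.
Hence δ ≥ (11/16)^(1/4) ≈ 0.911.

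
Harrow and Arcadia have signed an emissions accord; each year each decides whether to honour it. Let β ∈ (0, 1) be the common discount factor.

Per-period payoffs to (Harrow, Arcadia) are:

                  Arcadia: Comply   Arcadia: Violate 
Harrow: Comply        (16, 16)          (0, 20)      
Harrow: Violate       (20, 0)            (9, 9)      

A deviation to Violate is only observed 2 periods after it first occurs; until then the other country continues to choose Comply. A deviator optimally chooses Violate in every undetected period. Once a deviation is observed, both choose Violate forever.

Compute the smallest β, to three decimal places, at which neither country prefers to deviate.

The best deviation is to choose Violate for all 2 undetected periods, earning 20 each, then 9 forever once detected.
Deviation value: 20(1−β^2)/(1−β) + 9β^2/(1−β); cooperation value: 16/(1−β).
IC: 16 ≥ 20(1−β^2) + 9β^2 = 20 − 11β^2.
So β^2 ≥ 4/11, giving β ≥ (4/11)^(1/2) ≈ 0.603.

0.603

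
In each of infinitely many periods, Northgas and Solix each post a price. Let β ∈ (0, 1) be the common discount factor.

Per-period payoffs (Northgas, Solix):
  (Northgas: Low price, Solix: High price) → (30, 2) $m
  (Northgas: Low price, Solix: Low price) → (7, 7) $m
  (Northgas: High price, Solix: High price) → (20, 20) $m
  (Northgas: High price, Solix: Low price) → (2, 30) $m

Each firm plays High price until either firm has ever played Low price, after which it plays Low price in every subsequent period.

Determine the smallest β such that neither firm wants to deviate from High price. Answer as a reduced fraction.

10/23

Cooperation forever yields 20 each period: 20/(1−β).
Deviating yields 30 once, then 7 forever: 30 + 7β/(1−β).
No profitable deviation requires 20/(1−β) ≥ 30 + 7β/(1−β).
Multiplying by (1−β): 20 ≥ 30(1−β) + 7β = 30 − 23β.
So 23β ≥ 10, i.e. β ≥ 10/23.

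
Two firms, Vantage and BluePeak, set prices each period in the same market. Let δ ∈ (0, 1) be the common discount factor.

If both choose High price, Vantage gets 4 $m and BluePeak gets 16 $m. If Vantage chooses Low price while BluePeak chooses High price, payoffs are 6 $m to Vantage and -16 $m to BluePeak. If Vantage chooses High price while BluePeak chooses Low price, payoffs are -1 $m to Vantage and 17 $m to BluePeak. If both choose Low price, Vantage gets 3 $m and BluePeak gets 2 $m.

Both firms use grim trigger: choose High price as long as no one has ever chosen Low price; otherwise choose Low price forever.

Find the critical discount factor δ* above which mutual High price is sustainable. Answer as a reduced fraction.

2/3

Vantage: cooperation gives 4 each period; deviation gives 6 once then 3 forever.
  4/(1−δ) ≥ 6 + 3δ/(1−δ) ⇒ δ ≥ 2/3.
BluePeak: cooperation gives 16 each period; deviation gives 17 once then 2 forever.
  δ ≥ 1/15.
Both must hold, so the binding constraint is Vantage's: δ ≥ 2/3.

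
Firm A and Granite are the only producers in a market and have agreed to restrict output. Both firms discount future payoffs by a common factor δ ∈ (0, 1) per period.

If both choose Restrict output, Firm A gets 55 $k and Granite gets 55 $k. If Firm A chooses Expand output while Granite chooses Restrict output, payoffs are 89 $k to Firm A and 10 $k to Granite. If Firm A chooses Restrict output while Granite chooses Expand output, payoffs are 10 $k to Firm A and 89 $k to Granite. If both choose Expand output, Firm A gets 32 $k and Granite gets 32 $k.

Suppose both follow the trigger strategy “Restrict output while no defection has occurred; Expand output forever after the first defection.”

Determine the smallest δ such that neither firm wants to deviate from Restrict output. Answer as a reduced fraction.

Under grim trigger the critical discount factor is (T−C)/(T−P) with T = 89, C = 55, P = 32.
δ* = (89−55)/(89−32) = 34/57.

34/57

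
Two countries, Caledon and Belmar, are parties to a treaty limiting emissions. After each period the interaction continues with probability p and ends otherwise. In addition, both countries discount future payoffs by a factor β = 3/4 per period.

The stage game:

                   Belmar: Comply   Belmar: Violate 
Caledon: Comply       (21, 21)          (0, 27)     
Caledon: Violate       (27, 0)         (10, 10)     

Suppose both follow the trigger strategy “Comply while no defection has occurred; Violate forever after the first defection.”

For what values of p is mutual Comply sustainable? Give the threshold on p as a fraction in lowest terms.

8/17

Expected continuation weight on next period's payoff is β·p = 3/4·p, which plays the role of the discount factor.
Cooperation requires 3/4·p ≥ (27−21)/(27−10) = 6/17, hence p ≥ 8/17.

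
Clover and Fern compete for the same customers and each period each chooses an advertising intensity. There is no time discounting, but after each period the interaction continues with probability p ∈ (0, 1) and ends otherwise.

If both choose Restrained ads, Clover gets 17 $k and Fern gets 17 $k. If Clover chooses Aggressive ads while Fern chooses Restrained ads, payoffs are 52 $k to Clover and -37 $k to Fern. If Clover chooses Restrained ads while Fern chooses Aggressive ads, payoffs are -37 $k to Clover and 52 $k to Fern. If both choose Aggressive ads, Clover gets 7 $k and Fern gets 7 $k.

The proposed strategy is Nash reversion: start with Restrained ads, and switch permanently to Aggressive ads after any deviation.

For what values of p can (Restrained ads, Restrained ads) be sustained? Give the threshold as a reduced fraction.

With no time discounting, the continuation probability p plays the role of the discount factor.
Grim-trigger IC: 17/(1−p) ≥ 52 + 7p/(1−p) ⇒ p ≥ (52−17)/(52−7) = 7/9.

7/9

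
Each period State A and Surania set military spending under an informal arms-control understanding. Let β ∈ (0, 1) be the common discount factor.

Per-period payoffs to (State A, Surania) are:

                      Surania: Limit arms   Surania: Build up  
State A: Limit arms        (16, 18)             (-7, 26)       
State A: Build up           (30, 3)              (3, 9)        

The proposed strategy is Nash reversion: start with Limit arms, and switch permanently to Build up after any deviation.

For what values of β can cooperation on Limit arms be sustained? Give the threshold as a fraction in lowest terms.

State A: cooperation gives 16 each period; deviation gives 30 once then 3 forever.
  16/(1−β) ≥ 30 + 3β/(1−β) ⇒ β ≥ 14/27.
Surania: cooperation gives 18 each period; deviation gives 26 once then 9 forever.
  β ≥ 8/17.
Both must hold, so the binding constraint is State A's: β ≥ 14/27.

14/27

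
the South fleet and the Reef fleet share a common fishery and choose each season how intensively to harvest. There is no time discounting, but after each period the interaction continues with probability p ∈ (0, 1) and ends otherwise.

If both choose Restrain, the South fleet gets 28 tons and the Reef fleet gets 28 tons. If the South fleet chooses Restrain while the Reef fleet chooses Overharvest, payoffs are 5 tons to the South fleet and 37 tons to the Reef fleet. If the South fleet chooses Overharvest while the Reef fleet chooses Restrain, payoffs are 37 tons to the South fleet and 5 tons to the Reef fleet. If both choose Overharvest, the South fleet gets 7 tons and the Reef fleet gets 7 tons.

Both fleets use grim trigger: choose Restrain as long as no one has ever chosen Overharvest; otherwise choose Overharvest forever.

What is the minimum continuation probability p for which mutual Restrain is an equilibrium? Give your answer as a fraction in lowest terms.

Expected cooperation value is 28 + p·28 + p²·28 + … = 28/(1−p); deviation gives 37 + p·7/(1−p).
28 ≥ 37(1−p) + 7p ⇒ 30p ≥ 9 ⇒ p ≥ 9/30 = 3/10.

3/10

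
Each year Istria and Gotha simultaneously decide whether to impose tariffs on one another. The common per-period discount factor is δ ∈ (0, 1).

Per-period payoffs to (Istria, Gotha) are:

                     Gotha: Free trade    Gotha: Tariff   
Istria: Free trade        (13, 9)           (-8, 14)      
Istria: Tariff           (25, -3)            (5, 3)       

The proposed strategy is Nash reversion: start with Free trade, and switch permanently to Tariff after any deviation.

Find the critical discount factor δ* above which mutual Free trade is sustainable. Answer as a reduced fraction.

3/5

Istria's threshold: (25−13)/(25−5) = 3/5.
Gotha's threshold: (14−9)/(14−3) = 5/11.
3/5 > 5/11, so Istria binds and δ* = 3/5.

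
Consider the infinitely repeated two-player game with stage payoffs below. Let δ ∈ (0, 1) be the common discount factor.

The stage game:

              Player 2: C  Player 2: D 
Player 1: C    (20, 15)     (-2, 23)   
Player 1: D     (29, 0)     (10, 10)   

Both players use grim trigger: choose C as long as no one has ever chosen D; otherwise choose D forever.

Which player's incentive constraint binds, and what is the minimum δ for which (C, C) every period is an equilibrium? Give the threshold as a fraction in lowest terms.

For Player 1: deviation gain 29−20 = 9, per-period punishment loss 20−10 = 10. IC gives δ ≥ 9/19.
For Player 2: gain 8, loss 5 per period, so δ ≥ 8/13.
The tighter constraint is Player 2's, so cooperation needs δ ≥ 8/13.

Player 2; δ ≥ 8/13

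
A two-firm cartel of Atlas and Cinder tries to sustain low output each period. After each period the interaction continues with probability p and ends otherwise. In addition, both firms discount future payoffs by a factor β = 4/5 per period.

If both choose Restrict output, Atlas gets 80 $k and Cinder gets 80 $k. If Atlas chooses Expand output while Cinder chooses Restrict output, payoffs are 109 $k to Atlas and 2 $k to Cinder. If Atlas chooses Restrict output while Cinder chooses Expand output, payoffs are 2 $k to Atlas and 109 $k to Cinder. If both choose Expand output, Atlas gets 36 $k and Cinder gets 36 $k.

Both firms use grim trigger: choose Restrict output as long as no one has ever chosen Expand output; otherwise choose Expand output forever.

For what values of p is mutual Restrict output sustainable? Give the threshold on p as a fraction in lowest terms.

With continuation probability p and discount β, the effective per-period discount factor is βp.
Grim-trigger IC: βp ≥ (109−80)/(109−36) = 29/73.
So p ≥ (29/73)/(4/5) = 145/292.

145/292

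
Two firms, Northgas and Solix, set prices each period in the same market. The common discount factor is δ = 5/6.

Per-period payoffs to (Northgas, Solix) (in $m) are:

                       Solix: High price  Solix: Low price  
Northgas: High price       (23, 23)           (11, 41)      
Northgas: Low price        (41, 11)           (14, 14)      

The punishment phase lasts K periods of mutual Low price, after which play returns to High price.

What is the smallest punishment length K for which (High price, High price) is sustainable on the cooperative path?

3

Need Σ_{k=1}^{K} δ^k ≥ (41−23)/(23−14) = 2.0000 at δ = 5/6.
At K = 2 the sum is 1.5278 < 2.0000; at K = 3 it is 2.1065 ≥ 2.0000.
So the minimum punishment length is K = 3.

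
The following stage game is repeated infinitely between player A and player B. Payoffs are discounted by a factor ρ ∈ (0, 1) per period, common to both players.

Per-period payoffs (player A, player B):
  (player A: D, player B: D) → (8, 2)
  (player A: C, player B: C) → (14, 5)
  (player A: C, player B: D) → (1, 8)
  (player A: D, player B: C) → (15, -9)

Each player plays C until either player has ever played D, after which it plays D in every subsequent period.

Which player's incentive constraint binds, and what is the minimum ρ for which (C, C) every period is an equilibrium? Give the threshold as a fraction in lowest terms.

player A's threshold: (15−14)/(15−8) = 1/7.
player B's threshold: (8−5)/(8−2) = 1/2.
1/7 < 1/2, so player B binds and ρ* = 1/2.

player B; ρ ≥ 1/2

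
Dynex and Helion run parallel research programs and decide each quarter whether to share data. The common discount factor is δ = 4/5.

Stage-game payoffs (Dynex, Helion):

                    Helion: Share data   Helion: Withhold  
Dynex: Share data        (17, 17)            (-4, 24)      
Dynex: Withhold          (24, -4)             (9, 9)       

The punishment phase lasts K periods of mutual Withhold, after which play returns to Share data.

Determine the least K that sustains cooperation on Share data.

2

IC: δ(1−δ^K)/(1−δ) ≥ (24−17)/(17−9) = 7/8.
With δ = 4/5: need 1 − δ^K ≥ 7/8·(1−4/5)/(4/5), i.e. δ^K ≤ 0.7812.
Since (4/5)^1 = 0.8000 and (4/5)^2 = 0.6400, the smallest such K is 2.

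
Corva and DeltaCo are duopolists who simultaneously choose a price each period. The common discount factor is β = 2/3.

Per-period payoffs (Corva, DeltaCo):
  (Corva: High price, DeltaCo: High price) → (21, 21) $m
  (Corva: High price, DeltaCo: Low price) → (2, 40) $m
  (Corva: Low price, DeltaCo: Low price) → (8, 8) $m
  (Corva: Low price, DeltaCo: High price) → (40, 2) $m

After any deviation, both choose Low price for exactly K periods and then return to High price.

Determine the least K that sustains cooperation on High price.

IC: β(1−β^K)/(1−β) ≥ (40−21)/(21−8) = 19/13.
With β = 2/3: need 1 − β^K ≥ 19/13·(1−2/3)/(2/3), i.e. β^K ≤ 0.2692.
Since (2/3)^3 = 0.2963 and (2/3)^4 = 0.1975, the smallest such K is 4.

4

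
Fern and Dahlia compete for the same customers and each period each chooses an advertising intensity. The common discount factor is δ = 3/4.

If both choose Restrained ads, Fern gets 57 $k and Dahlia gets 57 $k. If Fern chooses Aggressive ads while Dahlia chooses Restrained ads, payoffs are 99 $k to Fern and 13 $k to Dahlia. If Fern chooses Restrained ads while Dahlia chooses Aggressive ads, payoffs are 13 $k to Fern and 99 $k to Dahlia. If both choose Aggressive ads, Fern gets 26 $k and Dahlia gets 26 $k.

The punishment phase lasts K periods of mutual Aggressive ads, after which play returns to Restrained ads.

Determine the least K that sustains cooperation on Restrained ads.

3

Need Σ_{k=1}^{K} δ^k ≥ (99−57)/(57−26) = 1.3548 at δ = 3/4.
At K = 2 the sum is 1.3125 < 1.3548; at K = 3 it is 1.7344 ≥ 1.3548.
So the minimum punishment length is K = 3.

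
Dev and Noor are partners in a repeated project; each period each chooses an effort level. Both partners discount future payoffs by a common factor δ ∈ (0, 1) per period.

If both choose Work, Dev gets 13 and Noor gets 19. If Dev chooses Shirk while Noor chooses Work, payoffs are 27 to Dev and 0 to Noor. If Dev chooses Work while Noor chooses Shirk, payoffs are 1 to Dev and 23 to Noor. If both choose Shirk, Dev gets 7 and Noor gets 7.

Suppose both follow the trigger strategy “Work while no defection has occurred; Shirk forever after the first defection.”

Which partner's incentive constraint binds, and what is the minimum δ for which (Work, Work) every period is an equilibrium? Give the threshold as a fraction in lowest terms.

Dev; δ ≥ 7/10

For Dev: deviation gain 27−13 = 14, per-period punishment loss 13−7 = 6. IC gives δ ≥ 14/20 = 7/10.
For Noor: gain 4, loss 12 per period, so δ ≥ 4/16 = 1/4.
The tighter constraint is Dev's, so cooperation needs δ ≥ 7/10.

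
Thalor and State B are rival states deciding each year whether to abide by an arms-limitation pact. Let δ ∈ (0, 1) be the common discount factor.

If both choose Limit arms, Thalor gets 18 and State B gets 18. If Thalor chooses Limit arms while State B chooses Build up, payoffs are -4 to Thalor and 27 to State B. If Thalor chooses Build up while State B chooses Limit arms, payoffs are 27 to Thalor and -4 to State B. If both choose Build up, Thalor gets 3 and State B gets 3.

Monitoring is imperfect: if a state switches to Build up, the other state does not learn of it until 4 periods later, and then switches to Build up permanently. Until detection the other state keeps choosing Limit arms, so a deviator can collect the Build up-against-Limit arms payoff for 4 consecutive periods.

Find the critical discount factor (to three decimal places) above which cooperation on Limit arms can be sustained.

Deviating for the 4 undetected periods gains 27−18 = 9 per period over cooperation, then loses 18−3 = 15 per period forever once punishment starts.
Gain: 9(1 + δ + … + δ^3); loss: 15·δ^4/(1−δ).
No profitable deviation ⇔ 9(1−δ^4) ≤ 15·δ^4, i.e. δ^4 ≥ 9/(9+15) = 3/8.
Hence δ ≥ (3/8)^(1/4) ≈ 0.783.

0.783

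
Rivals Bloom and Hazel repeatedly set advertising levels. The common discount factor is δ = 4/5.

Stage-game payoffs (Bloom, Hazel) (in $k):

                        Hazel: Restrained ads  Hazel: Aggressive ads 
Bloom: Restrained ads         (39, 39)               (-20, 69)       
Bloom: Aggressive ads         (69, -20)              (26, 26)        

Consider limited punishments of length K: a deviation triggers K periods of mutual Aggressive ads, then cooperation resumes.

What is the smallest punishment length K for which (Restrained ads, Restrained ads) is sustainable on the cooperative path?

Need Σ_{k=1}^{K} δ^k ≥ (69−39)/(39−26) = 2.3077 at δ = 4/5.
At K = 3 the sum is 1.9520 < 2.3077; at K = 4 it is 2.3616 ≥ 2.3077.
So the minimum punishment length is K = 4.

4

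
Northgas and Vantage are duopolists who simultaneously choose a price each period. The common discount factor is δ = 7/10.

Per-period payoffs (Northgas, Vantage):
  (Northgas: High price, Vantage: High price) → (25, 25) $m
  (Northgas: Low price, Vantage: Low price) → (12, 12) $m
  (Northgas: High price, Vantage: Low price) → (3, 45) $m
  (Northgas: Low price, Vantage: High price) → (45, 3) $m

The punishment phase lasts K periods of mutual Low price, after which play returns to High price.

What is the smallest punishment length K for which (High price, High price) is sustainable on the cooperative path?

4

No profitable deviation requires (25−12)(δ+…+δ^K) ≥ 45−25, i.e. δ+…+δ^K ≥ 20/13 ≈ 1.5385.
With δ = 7/10, the partial sums are K=1: 0.7000, K=2: 1.1900, K=3: 1.5330, K=4: 1.7731.
K = 4 is the first length at which the sum reaches 1.5385.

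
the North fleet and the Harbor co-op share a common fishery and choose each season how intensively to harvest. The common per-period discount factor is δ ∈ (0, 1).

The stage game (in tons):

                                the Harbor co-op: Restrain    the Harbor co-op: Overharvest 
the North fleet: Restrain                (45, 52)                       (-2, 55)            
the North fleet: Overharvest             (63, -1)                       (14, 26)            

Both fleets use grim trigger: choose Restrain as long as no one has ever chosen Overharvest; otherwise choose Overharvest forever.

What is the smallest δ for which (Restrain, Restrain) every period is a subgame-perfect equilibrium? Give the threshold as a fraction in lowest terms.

For the North fleet: deviation gain 63−45 = 18, per-period punishment loss 45−14 = 31. IC gives δ ≥ 18/49.
For the Harbor co-op: gain 3, loss 26 per period, so δ ≥ 3/29.
The tighter constraint is the North fleet's, so cooperation needs δ ≥ 18/49.

18/49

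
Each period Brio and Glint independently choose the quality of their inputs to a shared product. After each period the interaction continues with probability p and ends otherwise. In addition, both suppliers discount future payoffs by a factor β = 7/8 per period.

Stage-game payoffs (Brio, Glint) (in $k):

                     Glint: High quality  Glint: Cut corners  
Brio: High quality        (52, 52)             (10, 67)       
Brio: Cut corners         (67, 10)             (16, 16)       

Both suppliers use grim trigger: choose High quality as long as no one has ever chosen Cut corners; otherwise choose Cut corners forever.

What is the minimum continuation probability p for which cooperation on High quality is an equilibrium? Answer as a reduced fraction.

Expected continuation weight on next period's payoff is β·p = 7/8·p, which plays the role of the discount factor.
Cooperation requires 7/8·p ≥ (67−52)/(67−16) = 5/17, hence p ≥ 40/119.

40/119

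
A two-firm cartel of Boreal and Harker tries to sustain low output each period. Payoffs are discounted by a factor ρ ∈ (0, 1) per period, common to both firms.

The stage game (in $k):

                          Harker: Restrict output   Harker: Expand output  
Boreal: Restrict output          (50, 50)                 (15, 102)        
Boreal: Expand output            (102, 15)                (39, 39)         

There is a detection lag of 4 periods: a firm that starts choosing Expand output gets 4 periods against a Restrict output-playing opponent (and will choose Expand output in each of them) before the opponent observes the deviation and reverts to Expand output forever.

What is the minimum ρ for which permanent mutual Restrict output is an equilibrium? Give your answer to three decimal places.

0.953

The best deviation is to choose Expand output for all 4 undetected periods, earning 102 each, then 39 forever once detected.
Deviation value: 102(1−ρ^4)/(1−ρ) + 39ρ^4/(1−ρ); cooperation value: 50/(1−ρ).
IC: 50 ≥ 102(1−ρ^4) + 39ρ^4 = 102 − 63ρ^4.
So ρ^4 ≥ 52/63, giving ρ ≥ (52/63)^(1/4) ≈ 0.953.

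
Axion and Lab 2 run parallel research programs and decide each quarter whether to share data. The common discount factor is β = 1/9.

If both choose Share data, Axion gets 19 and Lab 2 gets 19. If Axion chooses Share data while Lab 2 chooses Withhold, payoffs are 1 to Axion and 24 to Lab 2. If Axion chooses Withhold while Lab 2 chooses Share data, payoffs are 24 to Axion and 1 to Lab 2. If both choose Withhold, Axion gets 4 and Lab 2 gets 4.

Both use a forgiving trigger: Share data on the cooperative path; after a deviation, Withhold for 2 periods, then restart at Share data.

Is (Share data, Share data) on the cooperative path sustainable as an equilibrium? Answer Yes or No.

No

IC: β+…+β^2 ≥ (24−19)/(19−4) = 1/3.
At β = 1/9: partial sum = 0.1235 < 0.3333. Cooperation not sustainable.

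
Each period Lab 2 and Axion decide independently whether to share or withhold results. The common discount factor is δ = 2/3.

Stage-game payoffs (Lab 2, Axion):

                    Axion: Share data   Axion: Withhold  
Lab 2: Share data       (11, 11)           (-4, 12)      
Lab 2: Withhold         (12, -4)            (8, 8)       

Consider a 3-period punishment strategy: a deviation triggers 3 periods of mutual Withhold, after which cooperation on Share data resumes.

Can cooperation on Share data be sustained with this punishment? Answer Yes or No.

IC: δ+…+δ^3 ≥ (12−11)/(11−8) = 1/3.
At δ = 2/3: partial sum = 1.4074 ≥ 0.3333. Cooperation sustainable.

Yes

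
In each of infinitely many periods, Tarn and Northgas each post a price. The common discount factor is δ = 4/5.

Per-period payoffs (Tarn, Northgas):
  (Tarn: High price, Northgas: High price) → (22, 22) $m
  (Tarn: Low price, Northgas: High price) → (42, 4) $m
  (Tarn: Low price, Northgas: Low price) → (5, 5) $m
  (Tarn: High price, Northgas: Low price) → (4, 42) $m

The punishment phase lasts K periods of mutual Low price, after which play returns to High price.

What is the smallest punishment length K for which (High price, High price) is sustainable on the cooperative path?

2

No profitable deviation requires (22−5)(δ+…+δ^K) ≥ 42−22, i.e. δ+…+δ^K ≥ 20/17 ≈ 1.1765.
With δ = 4/5, the partial sums are K=1: 0.8000, K=2: 1.4400.
K = 2 is the first length at which the sum reaches 1.1765.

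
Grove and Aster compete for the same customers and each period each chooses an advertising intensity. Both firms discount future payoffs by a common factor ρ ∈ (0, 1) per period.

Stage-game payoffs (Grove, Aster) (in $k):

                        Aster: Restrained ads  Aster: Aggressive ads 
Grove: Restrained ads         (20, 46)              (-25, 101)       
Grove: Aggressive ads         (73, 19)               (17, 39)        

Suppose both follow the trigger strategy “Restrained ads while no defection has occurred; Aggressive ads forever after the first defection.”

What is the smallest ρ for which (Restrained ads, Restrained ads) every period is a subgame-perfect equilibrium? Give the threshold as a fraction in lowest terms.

53/56

For Grove: deviation gain 73−20 = 53, per-period punishment loss 20−17 = 3. IC gives ρ ≥ 53/56.
For Aster: gain 55, loss 7 per period, so ρ ≥ 55/62.
The tighter constraint is Grove's, so cooperation needs ρ ≥ 53/56.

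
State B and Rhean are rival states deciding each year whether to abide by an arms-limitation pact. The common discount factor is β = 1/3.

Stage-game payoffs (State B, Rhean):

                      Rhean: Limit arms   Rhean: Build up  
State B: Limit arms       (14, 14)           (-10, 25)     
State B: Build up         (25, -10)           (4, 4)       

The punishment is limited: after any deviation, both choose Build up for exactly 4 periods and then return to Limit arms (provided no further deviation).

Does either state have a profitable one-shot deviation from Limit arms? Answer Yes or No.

Yes

Comparing payoff streams over the 5 periods until play realigns: cooperate → 14(1+β+…+β^4); deviate → 25 + 4(β+…+β^4).
Cooperation is sustained iff (14−4)(β+…+β^4) ≥ 25−14.
β+…+β^4 = 1/3·(1−(1/3)^4)/(1−1/3) = 0.4938, and (25−14)/(14−4) = 1.1000.
0.4938 < 1.1000, so cooperation is not sustainable.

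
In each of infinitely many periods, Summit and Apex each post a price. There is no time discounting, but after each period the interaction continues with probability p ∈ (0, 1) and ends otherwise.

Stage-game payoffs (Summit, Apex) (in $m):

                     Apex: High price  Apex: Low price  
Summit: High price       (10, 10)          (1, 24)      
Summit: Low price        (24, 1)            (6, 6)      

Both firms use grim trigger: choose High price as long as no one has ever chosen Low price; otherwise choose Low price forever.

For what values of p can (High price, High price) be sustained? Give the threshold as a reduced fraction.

7/9

Expected cooperation value is 10 + p·10 + p²·10 + … = 10/(1−p); deviation gives 24 + p·6/(1−p).
10 ≥ 24(1−p) + 6p ⇒ 18p ≥ 14 ⇒ p ≥ 14/18 = 7/9.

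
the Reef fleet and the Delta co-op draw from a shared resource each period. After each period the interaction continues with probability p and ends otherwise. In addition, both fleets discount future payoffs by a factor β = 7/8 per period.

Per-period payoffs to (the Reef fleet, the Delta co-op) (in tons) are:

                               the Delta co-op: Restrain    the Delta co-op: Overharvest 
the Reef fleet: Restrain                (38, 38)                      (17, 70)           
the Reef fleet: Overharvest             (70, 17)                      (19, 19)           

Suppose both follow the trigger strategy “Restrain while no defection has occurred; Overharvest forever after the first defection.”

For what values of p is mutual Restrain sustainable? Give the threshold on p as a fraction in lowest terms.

256/357

Expected continuation weight on next period's payoff is β·p = 7/8·p, which plays the role of the discount factor.
Cooperation requires 7/8·p ≥ (70−38)/(70−19) = 32/51, hence p ≥ 256/357.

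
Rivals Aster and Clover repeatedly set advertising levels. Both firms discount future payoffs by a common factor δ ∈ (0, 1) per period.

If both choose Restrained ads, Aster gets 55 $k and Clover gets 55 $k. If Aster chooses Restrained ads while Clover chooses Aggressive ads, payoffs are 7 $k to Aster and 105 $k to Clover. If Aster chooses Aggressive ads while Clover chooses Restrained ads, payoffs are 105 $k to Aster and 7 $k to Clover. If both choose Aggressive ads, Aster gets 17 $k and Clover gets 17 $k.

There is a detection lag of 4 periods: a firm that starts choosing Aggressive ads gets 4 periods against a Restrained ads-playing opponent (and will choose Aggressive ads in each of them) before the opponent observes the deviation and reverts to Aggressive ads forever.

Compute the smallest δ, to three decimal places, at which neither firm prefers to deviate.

Deviating for the 4 undetected periods gains 105−55 = 50 per period over cooperation, then loses 55−17 = 38 per period forever once punishment starts.
Gain: 50(1 + δ + … + δ^3); loss: 38·δ^4/(1−δ).
No profitable deviation ⇔ 50(1−δ^4) ≤ 38·δ^4, i.e. δ^4 ≥ 50/(50+38) = 25/44.
Hence δ ≥ (25/44)^(1/4) ≈ 0.868.

0.868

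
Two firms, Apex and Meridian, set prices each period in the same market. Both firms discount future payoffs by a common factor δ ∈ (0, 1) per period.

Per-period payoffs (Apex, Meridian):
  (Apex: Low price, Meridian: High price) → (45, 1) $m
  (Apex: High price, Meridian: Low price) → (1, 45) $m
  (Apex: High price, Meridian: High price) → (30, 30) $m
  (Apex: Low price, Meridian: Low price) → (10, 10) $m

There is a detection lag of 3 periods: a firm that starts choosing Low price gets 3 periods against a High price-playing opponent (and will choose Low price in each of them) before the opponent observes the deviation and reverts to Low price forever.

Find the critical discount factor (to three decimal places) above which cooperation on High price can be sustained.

A deviator earns 45 for 3 periods, then 10 forever; cooperating earns 30 forever. Multiplying the IC by (1−δ):
30 ≥ 45(1−δ^3) + 10δ^3, so 35·δ^3 ≥ 15 and δ^3 ≥ 3/7.
δ ≥ (3/7)^(1/3) ≈ 0.754.

0.754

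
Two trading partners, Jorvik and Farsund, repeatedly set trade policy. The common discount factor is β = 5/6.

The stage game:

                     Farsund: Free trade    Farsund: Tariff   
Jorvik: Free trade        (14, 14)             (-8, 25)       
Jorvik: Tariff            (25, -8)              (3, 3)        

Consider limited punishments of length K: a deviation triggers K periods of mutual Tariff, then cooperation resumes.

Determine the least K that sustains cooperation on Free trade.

2

No profitable deviation requires (14−3)(β+…+β^K) ≥ 25−14, i.e. β+…+β^K ≥ 1 ≈ 1.0000.
With β = 5/6, the partial sums are K=1: 0.8333, K=2: 1.5278.
K = 2 is the first length at which the sum reaches 1.0000.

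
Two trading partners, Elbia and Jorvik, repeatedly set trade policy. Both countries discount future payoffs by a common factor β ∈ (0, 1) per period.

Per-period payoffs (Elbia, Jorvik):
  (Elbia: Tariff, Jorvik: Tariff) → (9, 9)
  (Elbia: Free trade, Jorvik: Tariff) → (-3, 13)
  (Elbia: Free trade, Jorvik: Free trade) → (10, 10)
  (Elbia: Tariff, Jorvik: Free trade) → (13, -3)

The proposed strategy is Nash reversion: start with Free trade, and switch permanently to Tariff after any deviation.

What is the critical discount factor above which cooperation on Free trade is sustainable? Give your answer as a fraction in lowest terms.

One-period gain from deviating is 13 − 10 = 3. The loss is 10 − 9 = 1 in every subsequent period, with present value 1·β/(1−β).
Deviation is unprofitable when 1·β/(1−β) ≥ 3, i.e. β/(1−β) ≥ 3.
Equivalently β ≥ 3/(3+1) = 3/4.

3/4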